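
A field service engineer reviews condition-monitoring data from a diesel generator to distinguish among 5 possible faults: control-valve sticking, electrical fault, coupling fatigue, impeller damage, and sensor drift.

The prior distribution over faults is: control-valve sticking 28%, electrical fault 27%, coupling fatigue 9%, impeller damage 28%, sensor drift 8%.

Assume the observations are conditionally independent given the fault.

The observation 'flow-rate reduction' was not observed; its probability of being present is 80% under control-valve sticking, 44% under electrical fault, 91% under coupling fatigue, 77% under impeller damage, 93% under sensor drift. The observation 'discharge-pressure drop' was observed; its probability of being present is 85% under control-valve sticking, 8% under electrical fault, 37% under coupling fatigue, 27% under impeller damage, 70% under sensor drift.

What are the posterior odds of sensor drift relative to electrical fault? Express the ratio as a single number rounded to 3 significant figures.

Unnormalized posterior weight (prior times the observation likelihoods) for each of the two hypotheses (using 1 − P(present | H) for each absent observation):
  sensor drift: 0.08 × (1 − 0.93) × 0.70 = 0.00392
  electrical fault: 0.27 × (1 − 0.44) × 0.08 = 0.012096
Posterior odds = 0.00392 / 0.012096 ≈ 0.324.

0.324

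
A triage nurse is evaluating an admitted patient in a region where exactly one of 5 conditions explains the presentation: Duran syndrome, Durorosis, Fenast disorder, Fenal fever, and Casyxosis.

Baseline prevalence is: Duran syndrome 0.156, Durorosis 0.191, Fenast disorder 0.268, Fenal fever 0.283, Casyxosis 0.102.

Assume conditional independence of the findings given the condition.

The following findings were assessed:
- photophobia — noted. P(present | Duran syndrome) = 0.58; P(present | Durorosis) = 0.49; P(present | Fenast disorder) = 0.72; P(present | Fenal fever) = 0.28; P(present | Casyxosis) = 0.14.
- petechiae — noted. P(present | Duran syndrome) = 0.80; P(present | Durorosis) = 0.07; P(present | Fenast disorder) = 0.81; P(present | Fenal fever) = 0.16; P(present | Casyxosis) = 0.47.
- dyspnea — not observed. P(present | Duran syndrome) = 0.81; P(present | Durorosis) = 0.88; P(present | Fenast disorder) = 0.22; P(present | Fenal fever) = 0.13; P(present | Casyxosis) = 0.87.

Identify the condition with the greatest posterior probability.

Multiply each prior by the joint likelihood of the evidence pattern (using 1 − P(present | H) for each absent finding):
  Duran syndrome: 0.156 × 0.58 × 0.80 × (1 − 0.81) = 0.013753
  Durorosis: 0.191 × 0.49 × 0.07 × (1 − 0.88) = 0.00078616
  Fenast disorder: 0.268 × 0.72 × 0.81 × (1 − 0.22) = 0.12191
  Fenal fever: 0.283 × 0.28 × 0.16 × (1 − 0.13) = 0.01103
  Casyxosis: 0.102 × 0.14 × 0.47 × (1 − 0.87) = 0.00087251
Normalizing constant Z = 0.013753 + 0.00078616 + 0.12191 + 0.01103 + 0.00087251 = 0.14835.
P(Duran syndrome | evidence) ≈ 0.013753 / 0.14835 ≈ 0.093
P(Durorosis | evidence) ≈ 0.00078616 / 0.14835 ≈ 0.005
P(Fenast disorder | evidence) ≈ 0.12191 / 0.14835 ≈ 0.822
P(Fenal fever | evidence) ≈ 0.01103 / 0.14835 ≈ 0.074
P(Casyxosis | evidence) ≈ 0.00087251 / 0.14835 ≈ 0.006
The largest is 0.822, so Fenast disorder is most probable.

Fenast disorder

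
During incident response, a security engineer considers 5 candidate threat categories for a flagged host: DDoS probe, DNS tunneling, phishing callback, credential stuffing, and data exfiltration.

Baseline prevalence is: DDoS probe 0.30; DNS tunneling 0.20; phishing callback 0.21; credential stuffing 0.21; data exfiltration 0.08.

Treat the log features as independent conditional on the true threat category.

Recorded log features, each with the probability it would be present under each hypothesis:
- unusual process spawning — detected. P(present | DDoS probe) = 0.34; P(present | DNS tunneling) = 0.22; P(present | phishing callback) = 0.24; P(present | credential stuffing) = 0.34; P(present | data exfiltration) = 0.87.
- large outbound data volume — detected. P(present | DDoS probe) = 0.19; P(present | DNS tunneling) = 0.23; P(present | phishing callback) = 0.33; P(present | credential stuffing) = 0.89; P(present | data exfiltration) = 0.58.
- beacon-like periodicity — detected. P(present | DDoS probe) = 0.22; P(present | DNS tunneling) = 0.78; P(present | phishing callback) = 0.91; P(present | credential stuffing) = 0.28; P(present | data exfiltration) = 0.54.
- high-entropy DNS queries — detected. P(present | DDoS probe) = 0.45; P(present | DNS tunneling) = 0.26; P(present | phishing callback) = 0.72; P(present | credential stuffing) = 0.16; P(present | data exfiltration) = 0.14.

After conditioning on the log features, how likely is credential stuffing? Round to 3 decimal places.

0.137

By Bayes' rule with conditional independence, the unnormalized weight for each hypothesis is prior × ∏ likelihoods:
  DDoS probe: 0.30 × 0.34 × 0.19 × 0.22 × 0.45 = 0.0019186
  DNS tunneling: 0.20 × 0.22 × 0.23 × 0.78 × 0.26 = 0.0020523
  phishing callback: 0.21 × 0.24 × 0.33 × 0.91 × 0.72 = 0.010897
  credential stuffing: 0.21 × 0.34 × 0.89 × 0.28 × 0.16 = 0.0028469
  data exfiltration: 0.08 × 0.87 × 0.58 × 0.54 × 0.14 = 0.0030518
The unnormalized weights sum to 0.020767.
P(credential stuffing | evidence) = 0.0028469 / 0.020767 ≈ 0.137.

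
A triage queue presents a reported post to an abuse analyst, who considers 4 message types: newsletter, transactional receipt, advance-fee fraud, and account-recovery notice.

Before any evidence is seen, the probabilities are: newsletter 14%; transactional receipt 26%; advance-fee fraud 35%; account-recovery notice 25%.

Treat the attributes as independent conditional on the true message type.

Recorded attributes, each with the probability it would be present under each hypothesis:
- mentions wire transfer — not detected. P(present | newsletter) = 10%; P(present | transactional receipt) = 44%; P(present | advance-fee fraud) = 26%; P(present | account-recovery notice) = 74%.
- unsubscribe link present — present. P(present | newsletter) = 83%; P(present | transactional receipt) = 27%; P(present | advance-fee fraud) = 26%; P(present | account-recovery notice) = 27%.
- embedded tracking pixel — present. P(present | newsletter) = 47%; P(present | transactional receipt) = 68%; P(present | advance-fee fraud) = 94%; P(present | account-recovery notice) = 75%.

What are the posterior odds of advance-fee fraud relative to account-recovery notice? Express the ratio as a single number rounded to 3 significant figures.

4.81

Unnormalized posterior weight (prior times the attribute likelihoods) for each of the two hypotheses (using 1 − P(present | H) for each absent attribute):
  advance-fee fraud: 0.35 × (1 − 0.26) × 0.26 × 0.94 = 0.0633
  account-recovery notice: 0.25 × (1 − 0.74) × 0.27 × 0.75 = 0.013163
Posterior odds = 0.0633 / 0.013163 ≈ 4.81.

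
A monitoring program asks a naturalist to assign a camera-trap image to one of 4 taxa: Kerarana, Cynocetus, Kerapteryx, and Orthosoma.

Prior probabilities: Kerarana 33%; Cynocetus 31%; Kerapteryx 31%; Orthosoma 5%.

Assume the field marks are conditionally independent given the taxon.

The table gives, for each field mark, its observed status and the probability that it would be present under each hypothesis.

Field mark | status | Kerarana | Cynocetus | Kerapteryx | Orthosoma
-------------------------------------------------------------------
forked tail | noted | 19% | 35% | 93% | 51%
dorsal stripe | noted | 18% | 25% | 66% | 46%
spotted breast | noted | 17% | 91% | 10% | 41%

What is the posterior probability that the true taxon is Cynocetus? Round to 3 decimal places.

For each hypothesis, the unnormalized posterior weight is prior × product of the field mark likelihoods:
  Kerarana: 0.33 × 0.19 × 0.18 × 0.17 = 0.0019186
  Cynocetus: 0.31 × 0.35 × 0.25 × 0.91 = 0.024684
  Kerapteryx: 0.31 × 0.93 × 0.66 × 0.10 = 0.019028
  Orthosoma: 0.05 × 0.51 × 0.46 × 0.41 = 0.0048093
Marginal likelihood of the evidence = 0.050439.
P(Cynocetus | evidence) = 0.024684 / 0.050439 ≈ 0.489.

0.489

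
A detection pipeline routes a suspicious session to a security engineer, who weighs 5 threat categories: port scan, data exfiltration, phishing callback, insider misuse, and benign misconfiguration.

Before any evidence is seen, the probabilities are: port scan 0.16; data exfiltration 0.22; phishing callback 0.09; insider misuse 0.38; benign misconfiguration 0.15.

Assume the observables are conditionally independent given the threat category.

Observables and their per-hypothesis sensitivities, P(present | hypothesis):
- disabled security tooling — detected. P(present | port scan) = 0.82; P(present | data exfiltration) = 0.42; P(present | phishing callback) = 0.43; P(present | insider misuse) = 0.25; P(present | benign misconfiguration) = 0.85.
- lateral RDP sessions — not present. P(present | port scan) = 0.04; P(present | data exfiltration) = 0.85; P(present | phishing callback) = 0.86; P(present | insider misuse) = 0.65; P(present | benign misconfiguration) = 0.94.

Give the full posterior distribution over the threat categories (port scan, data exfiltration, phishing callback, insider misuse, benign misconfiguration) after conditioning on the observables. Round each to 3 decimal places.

Multiply each prior by the joint likelihood of the observable pattern (using 1 − P(present | H) for each absent observable):
  port scan: 0.16 × 0.82 × (1 − 0.04) = 0.12595
  data exfiltration: 0.22 × 0.42 × (1 − 0.85) = 0.01386
  phishing callback: 0.09 × 0.43 × (1 − 0.86) = 0.005418
  insider misuse: 0.38 × 0.25 × (1 − 0.65) = 0.03325
  benign misconfiguration: 0.15 × 0.85 × (1 − 0.94) = 0.00765
Marginal likelihood of the evidence = 0.18613.
P(port scan | evidence) = 0.12595 / 0.18613 ≈ 0.677
P(data exfiltration | evidence) = 0.01386 / 0.18613 ≈ 0.074
P(phishing callback | evidence) = 0.005418 / 0.18613 ≈ 0.029
P(insider misuse | evidence) = 0.03325 / 0.18613 ≈ 0.179
P(benign misconfiguration | evidence) = 0.00765 / 0.18613 ≈ 0.041

0.677, 0.074, 0.029, 0.179, 0.041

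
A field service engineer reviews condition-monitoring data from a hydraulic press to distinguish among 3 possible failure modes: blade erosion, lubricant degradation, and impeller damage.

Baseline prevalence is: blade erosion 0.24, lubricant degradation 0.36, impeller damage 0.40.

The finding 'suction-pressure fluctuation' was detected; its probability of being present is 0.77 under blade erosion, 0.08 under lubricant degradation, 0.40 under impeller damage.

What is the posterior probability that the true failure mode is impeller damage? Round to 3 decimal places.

For each hypothesis, the unnormalized posterior weight is prior × likelihood:
  blade erosion: 0.24 × 0.77 = 0.1848
  lubricant degradation: 0.36 × 0.08 = 0.0288
  impeller damage: 0.40 × 0.40 = 0.16
Normalizing constant Z = 0.1848 + 0.0288 + 0.16 = 0.3736.
P(impeller damage | evidence) = 0.16 / 0.3736 ≈ 0.428.

0.428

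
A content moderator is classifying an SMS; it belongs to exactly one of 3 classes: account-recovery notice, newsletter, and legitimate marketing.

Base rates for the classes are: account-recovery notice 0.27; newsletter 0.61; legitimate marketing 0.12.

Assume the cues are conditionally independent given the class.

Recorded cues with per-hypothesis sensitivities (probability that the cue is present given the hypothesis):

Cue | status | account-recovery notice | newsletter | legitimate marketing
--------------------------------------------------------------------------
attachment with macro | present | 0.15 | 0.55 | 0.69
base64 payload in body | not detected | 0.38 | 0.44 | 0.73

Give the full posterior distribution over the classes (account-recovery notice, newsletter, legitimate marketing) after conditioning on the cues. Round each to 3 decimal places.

0.107, 0.798, 0.095

By Bayes' rule with conditional independence, the unnormalized weight for each hypothesis is prior × ∏ likelihoods (using 1 − P(present | H) for each absent cue):
  account-recovery notice: 0.27 × 0.15 × (1 − 0.38) = 0.02511
  newsletter: 0.61 × 0.55 × (1 − 0.44) = 0.18788
  legitimate marketing: 0.12 × 0.69 × (1 − 0.73) = 0.022356
Normalizing constant Z = 0.02511 + 0.18788 + 0.022356 = 0.23535.
P(account-recovery notice | evidence) = 0.02511 / 0.23535 ≈ 0.107
P(newsletter | evidence) = 0.18788 / 0.23535 ≈ 0.798
P(legitimate marketing | evidence) = 0.022356 / 0.23535 ≈ 0.095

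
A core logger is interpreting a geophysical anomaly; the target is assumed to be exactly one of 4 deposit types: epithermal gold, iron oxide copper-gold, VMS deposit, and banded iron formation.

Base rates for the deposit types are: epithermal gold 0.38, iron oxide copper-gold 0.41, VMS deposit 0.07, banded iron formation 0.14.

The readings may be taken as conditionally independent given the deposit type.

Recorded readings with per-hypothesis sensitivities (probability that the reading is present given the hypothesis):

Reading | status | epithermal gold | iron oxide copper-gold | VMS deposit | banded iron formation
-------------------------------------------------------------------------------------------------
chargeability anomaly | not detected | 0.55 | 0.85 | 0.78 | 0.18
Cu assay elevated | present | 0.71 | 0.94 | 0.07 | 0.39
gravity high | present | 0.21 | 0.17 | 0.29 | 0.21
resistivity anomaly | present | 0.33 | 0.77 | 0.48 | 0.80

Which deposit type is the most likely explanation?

epithermal gold

By Bayes' rule with conditional independence, the unnormalized weight for each hypothesis is prior × ∏ likelihoods (using 1 − P(present | H) for each absent reading):
  epithermal gold: 0.38 × (1 − 0.55) × 0.71 × 0.21 × 0.33 = 0.0084137
  iron oxide copper-gold: 0.41 × (1 − 0.85) × 0.94 × 0.17 × 0.77 = 0.0075673
  VMS deposit: 0.07 × (1 − 0.78) × 0.07 × 0.29 × 0.48 = 0.00015006
  banded iron formation: 0.14 × (1 − 0.18) × 0.39 × 0.21 × 0.80 = 0.0075217
Marginal likelihood of the evidence = 0.023653.
P(epithermal gold | evidence) ≈ 0.0084137 / 0.023653 ≈ 0.356
P(iron oxide copper-gold | evidence) ≈ 0.0075673 / 0.023653 ≈ 0.320
P(VMS deposit | evidence) ≈ 0.00015006 / 0.023653 ≈ 0.006
P(banded iron formation | evidence) ≈ 0.0075217 / 0.023653 ≈ 0.318
The largest is 0.356, so epithermal gold is most probable.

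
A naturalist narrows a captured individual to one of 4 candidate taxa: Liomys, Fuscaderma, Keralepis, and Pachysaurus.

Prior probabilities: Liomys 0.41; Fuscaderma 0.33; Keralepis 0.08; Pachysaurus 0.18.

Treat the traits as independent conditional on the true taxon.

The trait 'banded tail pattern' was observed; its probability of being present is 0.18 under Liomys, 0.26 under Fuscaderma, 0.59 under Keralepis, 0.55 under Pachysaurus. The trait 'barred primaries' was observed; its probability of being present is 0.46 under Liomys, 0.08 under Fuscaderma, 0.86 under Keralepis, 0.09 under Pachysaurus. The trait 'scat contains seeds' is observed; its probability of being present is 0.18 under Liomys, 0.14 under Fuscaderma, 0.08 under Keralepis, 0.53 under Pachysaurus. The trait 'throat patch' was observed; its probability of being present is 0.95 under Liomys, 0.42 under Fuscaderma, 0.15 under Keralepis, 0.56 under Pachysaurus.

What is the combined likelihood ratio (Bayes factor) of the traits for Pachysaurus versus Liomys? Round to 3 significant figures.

1.04

Take the product of per-trait likelihoods under each hypothesis, then divide.
  Pachysaurus: 0.55 × 0.09 × 0.53 × 0.56 = 0.014692
  Liomys: 0.18 × 0.46 × 0.18 × 0.95 = 0.014159
Bayes factor = 0.014692 / 0.014159 ≈ 1.04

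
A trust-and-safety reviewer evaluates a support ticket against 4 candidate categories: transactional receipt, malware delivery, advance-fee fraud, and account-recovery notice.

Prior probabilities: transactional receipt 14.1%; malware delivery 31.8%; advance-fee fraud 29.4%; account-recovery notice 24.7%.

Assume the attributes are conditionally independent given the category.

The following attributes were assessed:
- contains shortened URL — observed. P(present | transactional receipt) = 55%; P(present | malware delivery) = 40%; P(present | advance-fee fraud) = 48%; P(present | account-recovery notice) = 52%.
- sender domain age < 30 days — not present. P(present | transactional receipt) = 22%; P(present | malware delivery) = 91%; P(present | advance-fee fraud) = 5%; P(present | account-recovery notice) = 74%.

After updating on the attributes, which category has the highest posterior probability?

advance-fee fraud

By Bayes' rule with conditional independence, the unnormalized weight for each hypothesis is prior × ∏ likelihoods (using 1 − P(present | H) for each absent attribute):
  transactional receipt: 0.141 × 0.55 × (1 − 0.22) = 0.060489
  malware delivery: 0.318 × 0.40 × (1 − 0.91) = 0.011448
  advance-fee fraud: 0.294 × 0.48 × (1 − 0.05) = 0.13406
  account-recovery notice: 0.247 × 0.52 × (1 − 0.74) = 0.033394
Marginal likelihood of the evidence = 0.2394.
P(transactional receipt | evidence) ≈ 0.060489 / 0.2394 ≈ 0.253
P(malware delivery | evidence) ≈ 0.011448 / 0.2394 ≈ 0.048
P(advance-fee fraud | evidence) ≈ 0.13406 / 0.2394 ≈ 0.560
P(account-recovery notice | evidence) ≈ 0.033394 / 0.2394 ≈ 0.139
The largest is 0.560, so advance-fee fraud is most probable.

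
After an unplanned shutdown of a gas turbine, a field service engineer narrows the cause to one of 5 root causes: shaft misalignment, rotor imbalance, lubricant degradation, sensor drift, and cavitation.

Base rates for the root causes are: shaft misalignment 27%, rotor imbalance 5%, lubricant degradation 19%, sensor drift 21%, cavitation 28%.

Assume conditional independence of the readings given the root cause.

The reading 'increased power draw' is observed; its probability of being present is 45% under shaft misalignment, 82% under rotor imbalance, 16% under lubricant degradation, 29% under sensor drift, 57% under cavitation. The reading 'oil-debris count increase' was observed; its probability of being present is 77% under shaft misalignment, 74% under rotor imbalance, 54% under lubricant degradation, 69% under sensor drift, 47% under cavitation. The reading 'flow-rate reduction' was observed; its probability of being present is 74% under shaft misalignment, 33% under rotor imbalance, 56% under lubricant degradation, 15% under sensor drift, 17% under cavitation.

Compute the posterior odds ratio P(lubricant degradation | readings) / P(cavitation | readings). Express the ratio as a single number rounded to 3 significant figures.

Unnormalized posterior weight (prior times the reading likelihoods) for each of the two hypotheses:
  lubricant degradation: 0.19 × 0.16 × 0.54 × 0.56 = 0.009193
  cavitation: 0.28 × 0.57 × 0.47 × 0.17 = 0.012752
Odds(lubricant degradation : cavitation) = 0.009193 / 0.012752 ≈ 0.721.

0.721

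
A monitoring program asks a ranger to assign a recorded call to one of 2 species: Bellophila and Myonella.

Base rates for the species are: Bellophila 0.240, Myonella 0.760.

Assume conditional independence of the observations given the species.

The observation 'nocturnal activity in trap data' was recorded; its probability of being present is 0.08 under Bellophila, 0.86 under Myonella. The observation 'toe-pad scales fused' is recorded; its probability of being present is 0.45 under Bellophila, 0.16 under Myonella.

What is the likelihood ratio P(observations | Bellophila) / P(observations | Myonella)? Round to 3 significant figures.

Take the product of per-observation likelihoods under each hypothesis, then divide.
  Bellophila: 0.08 × 0.45 = 0.036
  Myonella: 0.86 × 0.16 = 0.1376
Bayes factor = 0.036 / 0.1376 ≈ 0.262

0.262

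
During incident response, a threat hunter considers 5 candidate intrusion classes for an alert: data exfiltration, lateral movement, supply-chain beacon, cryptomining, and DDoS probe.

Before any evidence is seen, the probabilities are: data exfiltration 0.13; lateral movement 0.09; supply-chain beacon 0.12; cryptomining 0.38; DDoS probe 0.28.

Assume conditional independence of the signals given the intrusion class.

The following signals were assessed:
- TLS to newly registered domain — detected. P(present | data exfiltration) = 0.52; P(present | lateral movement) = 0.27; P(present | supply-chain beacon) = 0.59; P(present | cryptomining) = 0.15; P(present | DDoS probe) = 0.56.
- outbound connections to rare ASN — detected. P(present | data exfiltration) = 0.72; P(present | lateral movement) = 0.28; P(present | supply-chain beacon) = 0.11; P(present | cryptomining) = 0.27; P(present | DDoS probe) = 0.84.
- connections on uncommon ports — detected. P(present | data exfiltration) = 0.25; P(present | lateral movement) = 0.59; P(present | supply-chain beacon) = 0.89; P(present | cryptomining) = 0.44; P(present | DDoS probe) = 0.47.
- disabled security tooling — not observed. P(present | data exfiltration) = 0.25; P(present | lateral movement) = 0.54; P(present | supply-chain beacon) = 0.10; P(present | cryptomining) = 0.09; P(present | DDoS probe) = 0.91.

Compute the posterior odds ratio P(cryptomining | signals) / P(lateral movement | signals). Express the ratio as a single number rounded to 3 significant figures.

3.34

The normalizing constant cancels in an odds ratio, so compute prior × likelihood for the two hypotheses only (using 1 − P(present | H) for each absent signal):
  cryptomining: 0.38 × 0.15 × 0.27 × 0.44 × (1 − 0.09) = 0.0061622
  lateral movement: 0.09 × 0.27 × 0.28 × 0.59 × (1 − 0.54) = 0.0018466
Posterior odds = 0.0061622 / 0.0018466 ≈ 3.34.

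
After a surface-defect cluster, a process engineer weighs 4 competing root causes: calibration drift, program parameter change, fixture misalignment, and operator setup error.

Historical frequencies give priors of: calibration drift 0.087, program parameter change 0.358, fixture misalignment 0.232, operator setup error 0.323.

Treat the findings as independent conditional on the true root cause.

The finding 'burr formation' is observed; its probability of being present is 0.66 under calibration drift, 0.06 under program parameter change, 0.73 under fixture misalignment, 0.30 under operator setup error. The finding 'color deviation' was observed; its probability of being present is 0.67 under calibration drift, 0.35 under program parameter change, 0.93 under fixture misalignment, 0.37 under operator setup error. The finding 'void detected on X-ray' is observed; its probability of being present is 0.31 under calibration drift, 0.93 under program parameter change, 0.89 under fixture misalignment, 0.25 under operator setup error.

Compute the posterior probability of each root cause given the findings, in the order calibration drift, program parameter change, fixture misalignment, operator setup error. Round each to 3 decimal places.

0.071, 0.042, 0.834, 0.053

Multiply each prior by the joint likelihood of the evidence pattern:
  calibration drift: 0.087 × 0.66 × 0.67 × 0.31 = 0.011926
  program parameter change: 0.358 × 0.06 × 0.35 × 0.93 = 0.0069917
  fixture misalignment: 0.232 × 0.73 × 0.93 × 0.89 = 0.14018
  operator setup error: 0.323 × 0.30 × 0.37 × 0.25 = 0.0089633
Normalizing constant Z = 0.011926 + 0.0069917 + 0.14018 + 0.0089633 = 0.16806.
P(calibration drift | evidence) = 0.011926 / 0.16806 ≈ 0.071
P(program parameter change | evidence) = 0.0069917 / 0.16806 ≈ 0.042
P(fixture misalignment | evidence) = 0.14018 / 0.16806 ≈ 0.834
P(operator setup error | evidence) = 0.0089633 / 0.16806 ≈ 0.053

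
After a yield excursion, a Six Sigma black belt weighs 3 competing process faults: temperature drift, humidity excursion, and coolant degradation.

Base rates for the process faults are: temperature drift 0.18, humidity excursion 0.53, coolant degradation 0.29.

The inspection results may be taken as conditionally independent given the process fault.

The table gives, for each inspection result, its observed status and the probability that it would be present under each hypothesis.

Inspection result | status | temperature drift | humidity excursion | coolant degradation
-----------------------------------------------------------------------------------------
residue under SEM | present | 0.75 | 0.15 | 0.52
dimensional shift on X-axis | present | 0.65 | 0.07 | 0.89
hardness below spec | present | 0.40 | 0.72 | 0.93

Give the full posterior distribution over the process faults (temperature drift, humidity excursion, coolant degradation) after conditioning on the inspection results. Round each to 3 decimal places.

0.214, 0.024, 0.761

For each hypothesis, the unnormalized posterior weight is prior × product of the inspection result likelihoods:
  temperature drift: 0.18 × 0.75 × 0.65 × 0.40 = 0.0351
  humidity excursion: 0.53 × 0.15 × 0.07 × 0.72 = 0.0040068
  coolant degradation: 0.29 × 0.52 × 0.89 × 0.93 = 0.12482
The unnormalized weights sum to 0.16392.
P(temperature drift | evidence) = 0.0351 / 0.16392 ≈ 0.214
P(humidity excursion | evidence) = 0.0040068 / 0.16392 ≈ 0.024
P(coolant degradation | evidence) = 0.12482 / 0.16392 ≈ 0.761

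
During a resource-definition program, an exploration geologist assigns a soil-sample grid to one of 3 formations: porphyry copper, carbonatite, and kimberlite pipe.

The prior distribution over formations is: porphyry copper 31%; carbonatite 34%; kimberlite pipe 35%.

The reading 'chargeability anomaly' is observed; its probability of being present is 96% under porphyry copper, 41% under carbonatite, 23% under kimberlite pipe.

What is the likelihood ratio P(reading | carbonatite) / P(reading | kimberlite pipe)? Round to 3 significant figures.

1.78

The Bayes factor is the ratio of the two likelihoods.
  carbonatite: 0.41
  kimberlite pipe: 0.23
Bayes factor = 0.41 / 0.23 ≈ 1.78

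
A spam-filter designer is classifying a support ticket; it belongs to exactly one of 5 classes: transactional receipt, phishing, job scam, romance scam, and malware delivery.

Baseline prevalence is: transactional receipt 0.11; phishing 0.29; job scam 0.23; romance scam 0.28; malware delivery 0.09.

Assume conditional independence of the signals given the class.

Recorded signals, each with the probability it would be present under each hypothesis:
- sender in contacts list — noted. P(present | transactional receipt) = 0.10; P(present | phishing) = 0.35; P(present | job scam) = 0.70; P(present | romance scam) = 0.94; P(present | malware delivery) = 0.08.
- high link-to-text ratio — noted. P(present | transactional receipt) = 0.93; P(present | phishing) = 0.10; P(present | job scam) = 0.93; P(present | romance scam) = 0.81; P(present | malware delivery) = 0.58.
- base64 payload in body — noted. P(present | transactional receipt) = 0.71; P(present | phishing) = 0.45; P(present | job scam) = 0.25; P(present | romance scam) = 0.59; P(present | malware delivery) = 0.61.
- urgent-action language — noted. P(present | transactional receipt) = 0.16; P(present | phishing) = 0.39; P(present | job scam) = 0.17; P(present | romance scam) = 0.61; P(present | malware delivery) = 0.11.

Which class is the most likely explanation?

romance scam

Multiply each prior by the joint likelihood of the signal pattern:
  transactional receipt: 0.11 × 0.10 × 0.93 × 0.71 × 0.16 = 0.0011621
  phishing: 0.29 × 0.35 × 0.10 × 0.45 × 0.39 = 0.0017813
  job scam: 0.23 × 0.70 × 0.93 × 0.25 × 0.17 = 0.0063635
  romance scam: 0.28 × 0.94 × 0.81 × 0.59 × 0.61 = 0.076728
  malware delivery: 0.09 × 0.08 × 0.58 × 0.61 × 0.11 = 0.00028021
Marginal likelihood of the evidence = 0.086315.
P(transactional receipt | evidence) ≈ 0.0011621 / 0.086315 ≈ 0.013
P(phishing | evidence) ≈ 0.0017813 / 0.086315 ≈ 0.021
P(job scam | evidence) ≈ 0.0063635 / 0.086315 ≈ 0.074
P(romance scam | evidence) ≈ 0.076728 / 0.086315 ≈ 0.889
P(malware delivery | evidence) ≈ 0.00028021 / 0.086315 ≈ 0.003
The largest is 0.889, so romance scam is most probable.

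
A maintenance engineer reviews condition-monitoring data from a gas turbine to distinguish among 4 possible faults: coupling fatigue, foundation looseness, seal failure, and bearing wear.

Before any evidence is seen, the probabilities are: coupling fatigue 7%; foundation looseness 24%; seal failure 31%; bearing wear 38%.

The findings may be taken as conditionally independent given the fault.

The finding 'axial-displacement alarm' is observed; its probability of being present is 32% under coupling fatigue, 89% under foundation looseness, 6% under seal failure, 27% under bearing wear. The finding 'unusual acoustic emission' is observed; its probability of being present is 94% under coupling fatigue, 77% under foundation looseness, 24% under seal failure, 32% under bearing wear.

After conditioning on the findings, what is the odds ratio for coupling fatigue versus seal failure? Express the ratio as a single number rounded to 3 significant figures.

The normalizing constant cancels in an odds ratio, so compute prior × likelihood for the two hypotheses only:
  coupling fatigue: 0.07 × 0.32 × 0.94 = 0.021056
  seal failure: 0.31 × 0.06 × 0.24 = 0.004464
Odds(coupling fatigue : seal failure) = 0.021056 / 0.004464 ≈ 4.72.

4.72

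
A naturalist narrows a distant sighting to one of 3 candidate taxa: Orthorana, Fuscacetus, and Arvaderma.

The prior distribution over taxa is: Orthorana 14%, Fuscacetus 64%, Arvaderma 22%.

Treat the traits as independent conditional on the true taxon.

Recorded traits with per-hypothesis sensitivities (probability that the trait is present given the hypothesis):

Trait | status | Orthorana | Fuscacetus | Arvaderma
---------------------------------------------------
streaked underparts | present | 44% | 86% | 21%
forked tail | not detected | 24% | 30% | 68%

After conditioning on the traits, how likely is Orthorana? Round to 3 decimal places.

Multiply each prior by the joint likelihood of the trait pattern (using 1 − P(present | H) for each absent trait):
  Orthorana: 0.14 × 0.44 × (1 − 0.24) = 0.046816
  Fuscacetus: 0.64 × 0.86 × (1 − 0.30) = 0.38528
  Arvaderma: 0.22 × 0.21 × (1 − 0.68) = 0.014784
The unnormalized weights sum to 0.44688.
P(Orthorana | evidence) = 0.046816 / 0.44688 ≈ 0.105.

0.105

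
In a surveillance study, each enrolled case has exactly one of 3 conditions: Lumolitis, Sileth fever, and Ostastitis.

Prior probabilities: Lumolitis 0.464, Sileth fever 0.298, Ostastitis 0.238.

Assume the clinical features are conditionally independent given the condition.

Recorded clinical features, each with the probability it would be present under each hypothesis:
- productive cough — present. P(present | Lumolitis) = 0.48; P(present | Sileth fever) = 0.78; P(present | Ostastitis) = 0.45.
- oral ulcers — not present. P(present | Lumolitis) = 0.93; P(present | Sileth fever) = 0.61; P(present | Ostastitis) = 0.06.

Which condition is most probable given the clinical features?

By Bayes' rule with conditional independence, the unnormalized weight for each hypothesis is prior × ∏ likelihoods (using 1 − P(present | H) for each absent clinical feature):
  Lumolitis: 0.464 × 0.48 × (1 − 0.93) = 0.01559
  Sileth fever: 0.298 × 0.78 × (1 − 0.61) = 0.090652
  Ostastitis: 0.238 × 0.45 × (1 − 0.06) = 0.10067
Marginal likelihood of the evidence = 0.20692.
P(Lumolitis | evidence) ≈ 0.01559 / 0.20692 ≈ 0.075
P(Sileth fever | evidence) ≈ 0.090652 / 0.20692 ≈ 0.438
P(Ostastitis | evidence) ≈ 0.10067 / 0.20692 ≈ 0.487
The largest is 0.487, so Ostastitis is most probable.

Ostastitis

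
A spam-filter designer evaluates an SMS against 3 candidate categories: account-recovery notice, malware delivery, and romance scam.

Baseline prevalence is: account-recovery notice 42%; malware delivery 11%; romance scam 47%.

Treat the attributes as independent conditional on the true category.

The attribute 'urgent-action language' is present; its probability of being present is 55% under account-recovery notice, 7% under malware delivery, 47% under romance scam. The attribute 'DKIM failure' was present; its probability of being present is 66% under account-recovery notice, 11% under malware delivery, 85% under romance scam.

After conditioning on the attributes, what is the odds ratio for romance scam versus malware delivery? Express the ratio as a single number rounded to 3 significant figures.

222

Unnormalized posterior weight (prior times the attribute likelihoods) for each of the two hypotheses:
  romance scam: 0.47 × 0.47 × 0.85 = 0.18776
  malware delivery: 0.11 × 0.07 × 0.11 = 0.000847
Posterior odds = 0.18776 / 0.000847 ≈ 222.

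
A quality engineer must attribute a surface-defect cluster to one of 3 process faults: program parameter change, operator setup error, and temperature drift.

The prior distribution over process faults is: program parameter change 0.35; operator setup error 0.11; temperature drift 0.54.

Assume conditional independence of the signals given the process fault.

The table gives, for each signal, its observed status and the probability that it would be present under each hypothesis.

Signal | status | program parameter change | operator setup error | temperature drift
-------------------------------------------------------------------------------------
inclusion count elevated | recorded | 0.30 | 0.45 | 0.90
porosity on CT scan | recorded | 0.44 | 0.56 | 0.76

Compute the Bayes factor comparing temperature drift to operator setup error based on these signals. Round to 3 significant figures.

The Bayes factor is the ratio of the joint likelihoods of the signal pattern under the two hypotheses.
  temperature drift: 0.90 × 0.76 = 0.684
  operator setup error: 0.45 × 0.56 = 0.252
Bayes factor = 0.684 / 0.252 ≈ 2.71

2.71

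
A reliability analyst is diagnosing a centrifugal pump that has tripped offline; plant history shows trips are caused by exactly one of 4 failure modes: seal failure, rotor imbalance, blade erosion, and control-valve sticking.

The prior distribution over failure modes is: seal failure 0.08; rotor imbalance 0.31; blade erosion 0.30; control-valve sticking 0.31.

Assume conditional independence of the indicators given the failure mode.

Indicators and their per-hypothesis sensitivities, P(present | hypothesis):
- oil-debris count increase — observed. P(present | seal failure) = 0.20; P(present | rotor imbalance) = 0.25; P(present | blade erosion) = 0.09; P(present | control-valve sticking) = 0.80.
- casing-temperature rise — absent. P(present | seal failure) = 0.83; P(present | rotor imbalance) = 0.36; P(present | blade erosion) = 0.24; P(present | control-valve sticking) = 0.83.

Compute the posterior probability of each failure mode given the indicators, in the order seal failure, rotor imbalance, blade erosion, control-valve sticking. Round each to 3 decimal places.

By Bayes' rule with conditional independence, the unnormalized weight for each hypothesis is prior × ∏ likelihoods (using 1 − P(present | H) for each absent indicator):
  seal failure: 0.08 × 0.20 × (1 − 0.83) = 0.00272
  rotor imbalance: 0.31 × 0.25 × (1 − 0.36) = 0.0496
  blade erosion: 0.30 × 0.09 × (1 − 0.24) = 0.02052
  control-valve sticking: 0.31 × 0.80 × (1 − 0.83) = 0.04216
Marginal likelihood of the evidence = 0.115.
P(seal failure | evidence) = 0.00272 / 0.115 ≈ 0.024
P(rotor imbalance | evidence) = 0.0496 / 0.115 ≈ 0.431
P(blade erosion | evidence) = 0.02052 / 0.115 ≈ 0.178
P(control-valve sticking | evidence) = 0.04216 / 0.115 ≈ 0.367

0.024, 0.431, 0.178, 0.367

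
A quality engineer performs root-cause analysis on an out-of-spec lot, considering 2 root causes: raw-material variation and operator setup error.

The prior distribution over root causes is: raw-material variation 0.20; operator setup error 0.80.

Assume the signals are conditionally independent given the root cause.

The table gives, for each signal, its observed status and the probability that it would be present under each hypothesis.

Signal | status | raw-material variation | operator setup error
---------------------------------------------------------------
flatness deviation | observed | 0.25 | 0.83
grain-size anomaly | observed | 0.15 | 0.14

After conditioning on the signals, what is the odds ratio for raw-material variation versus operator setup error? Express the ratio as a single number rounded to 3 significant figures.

The normalizing constant cancels in an odds ratio, so compute prior × likelihood for the two hypotheses only:
  raw-material variation: 0.20 × 0.25 × 0.15 = 0.0075
  operator setup error: 0.80 × 0.83 × 0.14 = 0.09296
Posterior odds = 0.0075 / 0.09296 ≈ 0.0807.

0.0807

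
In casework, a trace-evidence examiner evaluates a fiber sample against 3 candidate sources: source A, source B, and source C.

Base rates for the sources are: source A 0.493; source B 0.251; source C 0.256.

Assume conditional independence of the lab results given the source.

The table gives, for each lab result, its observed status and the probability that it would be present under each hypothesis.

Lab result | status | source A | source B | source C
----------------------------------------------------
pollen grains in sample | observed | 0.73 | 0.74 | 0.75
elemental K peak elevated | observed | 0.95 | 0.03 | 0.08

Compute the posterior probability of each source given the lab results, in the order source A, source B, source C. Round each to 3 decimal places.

Multiply each prior by the joint likelihood of the lab result pattern:
  source A: 0.493 × 0.73 × 0.95 = 0.3419
  source B: 0.251 × 0.74 × 0.03 = 0.0055722
  source C: 0.256 × 0.75 × 0.08 = 0.01536
The unnormalized weights sum to 0.36283.
P(source A | evidence) = 0.3419 / 0.36283 ≈ 0.942
P(source B | evidence) = 0.0055722 / 0.36283 ≈ 0.015
P(source C | evidence) = 0.01536 / 0.36283 ≈ 0.042

0.942, 0.015, 0.042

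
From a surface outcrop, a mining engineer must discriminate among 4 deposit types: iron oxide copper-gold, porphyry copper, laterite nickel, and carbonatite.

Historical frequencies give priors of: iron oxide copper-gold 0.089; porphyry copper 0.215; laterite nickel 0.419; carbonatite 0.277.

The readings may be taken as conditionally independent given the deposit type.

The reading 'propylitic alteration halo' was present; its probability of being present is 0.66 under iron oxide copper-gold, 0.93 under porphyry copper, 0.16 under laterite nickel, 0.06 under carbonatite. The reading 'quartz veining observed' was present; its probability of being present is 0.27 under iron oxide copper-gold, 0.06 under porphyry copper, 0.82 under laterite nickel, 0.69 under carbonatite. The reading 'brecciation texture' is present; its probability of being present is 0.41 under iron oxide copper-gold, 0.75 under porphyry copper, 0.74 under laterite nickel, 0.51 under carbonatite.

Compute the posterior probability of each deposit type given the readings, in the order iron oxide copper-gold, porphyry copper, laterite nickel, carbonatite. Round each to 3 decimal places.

By Bayes' rule with conditional independence, the unnormalized weight for each hypothesis is prior × ∏ likelihoods:
  iron oxide copper-gold: 0.089 × 0.66 × 0.27 × 0.41 = 0.0065025
  porphyry copper: 0.215 × 0.93 × 0.06 × 0.75 = 0.0089978
  laterite nickel: 0.419 × 0.16 × 0.82 × 0.74 = 0.04068
  carbonatite: 0.277 × 0.06 × 0.69 × 0.51 = 0.0058486
Marginal likelihood of the evidence = 0.062029.
P(iron oxide copper-gold | evidence) = 0.0065025 / 0.062029 ≈ 0.105
P(porphyry copper | evidence) = 0.0089978 / 0.062029 ≈ 0.145
P(laterite nickel | evidence) = 0.04068 / 0.062029 ≈ 0.656
P(carbonatite | evidence) = 0.0058486 / 0.062029 ≈ 0.094

0.105, 0.145, 0.656, 0.094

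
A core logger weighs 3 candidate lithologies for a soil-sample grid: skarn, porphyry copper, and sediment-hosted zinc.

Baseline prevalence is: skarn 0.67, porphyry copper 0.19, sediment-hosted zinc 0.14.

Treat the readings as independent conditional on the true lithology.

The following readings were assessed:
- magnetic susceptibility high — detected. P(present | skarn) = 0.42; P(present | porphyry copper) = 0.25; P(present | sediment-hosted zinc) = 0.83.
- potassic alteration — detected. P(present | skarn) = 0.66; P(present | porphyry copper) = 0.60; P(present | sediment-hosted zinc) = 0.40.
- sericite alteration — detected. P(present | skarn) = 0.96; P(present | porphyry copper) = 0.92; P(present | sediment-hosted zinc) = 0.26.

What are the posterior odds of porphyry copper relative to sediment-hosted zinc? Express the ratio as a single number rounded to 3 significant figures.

Posterior odds equal prior odds times the likelihood ratio; only the two competing hypotheses matter.
  porphyry copper: 0.19 × 0.25 × 0.60 × 0.92 = 0.02622
  sediment-hosted zinc: 0.14 × 0.83 × 0.40 × 0.26 = 0.012085
Odds(porphyry copper : sediment-hosted zinc) = 0.02622 / 0.012085 ≈ 2.17.

2.17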